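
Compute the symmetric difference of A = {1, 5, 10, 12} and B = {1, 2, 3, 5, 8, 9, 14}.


A = {1, 5, 10, 12}
B = {1, 2, 3, 5, 8, 9, 14}
Operation: symmetric difference
In A only: [10, 12], in B only: [2, 3, 8, 9, 14]

{2, 3, 8, 9, 10, 12, 14}


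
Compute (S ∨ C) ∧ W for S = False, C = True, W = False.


S = False, C = True, W = False
Step 1: S ∨ C = False OR True = True
Step 2: True ∧ W = True AND False = False
OR is true when at least one operand is true; AND requires both.

False


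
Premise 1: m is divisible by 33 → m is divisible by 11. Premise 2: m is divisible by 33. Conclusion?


Modus ponens: P → Q, P ⊢ Q
P: m is divisible by 33
Q: m is divisible by 11
We have P → Q and P is true.
By modus ponens, Q must be true.

m is divisible by 11


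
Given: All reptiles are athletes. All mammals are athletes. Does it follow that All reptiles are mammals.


Premise 1: All reptiles are athletes.
Premise 2: All mammals are athletes.
Conclusion: All reptiles are mammals.
Fallacy: undistributed middle. athletes is predicate in both.
Counterexample: reptiles and mammals could be disjoint subsets of athletes.

Invalid


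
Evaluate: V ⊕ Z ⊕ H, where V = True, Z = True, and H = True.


V = True, Z = True, H = True
Step 1: V ⊕ Z = True XOR True = False
Step 2: False ⊕ H = False XOR True = True
XOR is true when an odd number of operands are true.

True


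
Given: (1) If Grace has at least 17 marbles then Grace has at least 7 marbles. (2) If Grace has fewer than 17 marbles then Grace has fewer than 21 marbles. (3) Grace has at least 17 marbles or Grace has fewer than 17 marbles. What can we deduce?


Constructive dilemma: (P → Q) ∧ (R → S), P ∨ R ⊢ Q ∨ S
Premise 1: Grace has at least 17 marbles → Grace has at least 7 marbles
Premise 2: Grace has fewer than 17 marbles → Grace has fewer than 21 marbles
Premise 3: Grace has at least 17 marbles ∨ Grace has fewer than 17 marbles
Case 1: Assuming Grace has at least 17 marbles, then by Premise 1, Grace has at least 7 marbles.
Case 2: Assuming Grace has fewer than 17 marbles, then by Premise 2, Grace has fewer than 21 marbles.
Since one of Grace has at least 17 marbles or Grace has fewer than 17 marbles must hold, we get Grace has at least 7 marbles or Grace has fewer than 21 marbles.

Grace has at least 7 marbles or Grace has fewer than 21 marbles.


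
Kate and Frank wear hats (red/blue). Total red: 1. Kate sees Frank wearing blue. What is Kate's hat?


Total red = 1, Frank = blue
Red accounted for: 0
Remaining for Kate: 1
Kate's hat is red.

red


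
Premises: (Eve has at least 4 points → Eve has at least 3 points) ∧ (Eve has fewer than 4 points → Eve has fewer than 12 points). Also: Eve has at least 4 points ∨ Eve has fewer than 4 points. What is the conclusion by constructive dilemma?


Constructive dilemma: (P → Q) ∧ (R → S), P ∨ R ⊢ Q ∨ S
Premise 1: Eve has at least 4 points → Eve has at least 3 points
Premise 2: Eve has fewer than 4 points → Eve has fewer than 12 points
Premise 3: Eve has at least 4 points ∨ Eve has fewer than 4 points
Case 1: Assuming Eve has at least 4 points, then by Premise 1, Eve has at least 3 points.
Case 2: Assuming Eve has fewer than 4 points, then by Premise 2, Eve has fewer than 12 points.
Since one of Eve has at least 4 points or Eve has fewer than 4 points must hold, we get Eve has at least 3 points or Eve has fewer than 12 points.

Eve has at least 3 points or Eve has fewer than 12 points.


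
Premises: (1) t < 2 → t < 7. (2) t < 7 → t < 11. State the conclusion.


Hypothetical syllogism: P → Q, Q → R ⊢ P → R
Premise 1: t < 2 → t < 7
Premise 2: t < 7 → t < 11
Chain the implications: the middle term (t < 7) links the two.
Conclusion: If t < 2, then t < 11.

If t < 2, then t < 11.


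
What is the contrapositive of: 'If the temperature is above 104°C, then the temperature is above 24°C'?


Original: If the temperature is above 104°C, then the temperature is above 24°C
Contrapositive: If ¬Q, then ¬P
Negate Q: not (the temperature is above 24°C)
Negate P: not (the temperature is above 104°C)

If not (the temperature is above 24°C), then not (the temperature is above 104°C).


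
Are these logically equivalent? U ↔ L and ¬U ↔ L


Expression 1: U ↔ L
Expression 2: ¬U ↔ L
Truth table (U L | Expr1 Expr2):
  T T |   T     F   ← differ
  T F |   F     T   ← differ
  F T |   F     T   ← differ
  F F |   T     F   ← differ
Counterexample: U=T, L=T gives Expr1 = T but Expr2 = F, so the expressions are NOT logically equivalent.

No


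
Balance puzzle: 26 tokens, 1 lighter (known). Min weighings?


Each weighing has 3 outcomes (left heavy / balance / right heavy), so k weighings distinguish at most 3^k cases; splitting into three near-equal groups achieves this.
Need 3^k ≥ 26: 3^2 = 9 < 26 ≤ 3^3 = 27
k = ⌈log₃(26)⌉ = 3

3


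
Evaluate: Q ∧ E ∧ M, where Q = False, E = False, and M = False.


Q = False, E = False, M = False
Step 1: Q ∧ E = False AND False = False
Step 2: (False) ∧ M = (False) AND False = False
AND is true only when ALL operands are true.

False


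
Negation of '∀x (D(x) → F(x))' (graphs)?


Original: ∀x (D(x) → F(x))
Rule: ¬∀→∃, ¬∃→∀, negate predicate.
Negation: ∃x (D(x) ∧ ¬F(x))

∃x (D(x) ∧ ¬F(x))


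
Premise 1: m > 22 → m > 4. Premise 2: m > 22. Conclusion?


Modus ponens: P → Q, P ⊢ Q
P: m > 22
Q: m > 4
We have P → Q and P is true.
By modus ponens, Q must be true.

m > 4


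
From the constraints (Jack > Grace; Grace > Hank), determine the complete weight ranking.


Constraints: Jack > Grace; Grace > Hank
Method: at each step, the next-highest is the one remaining person who never appears on the smaller side of a constraint between remaining people.
  Step 1: remaining {Grace, Jack, Hank}; on the smaller side: {Grace, Hank} → Jack is next (Jack > Grace).
  Step 2: remaining {Grace, Hank}; on the smaller side: {Hank} → Grace is next (Grace > Hank).
  Step 3: only Hank remains → lowest.
Final ranking (highest to lowest):

Jack > Grace > Hank


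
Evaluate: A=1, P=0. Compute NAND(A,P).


A AND P = 0
NOT(0) = 1

1


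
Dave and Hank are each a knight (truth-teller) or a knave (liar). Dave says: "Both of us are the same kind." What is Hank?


Dave says: "Both of us are the same kind."
Case 1: Dave is a Knight (truth-teller)
  Statement is true → they ARE the same → Hank is also a Knight
Case 2: Dave is a Knave (liar)
  Statement is false → they are NOT the same → Hank is a Knight
In both cases, Hank is a Knight.

Knight


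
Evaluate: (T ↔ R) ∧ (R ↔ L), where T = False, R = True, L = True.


T = False, R = True, L = True
Step 1: T ↔ R is true when T and R have the same value. Result: False
Step 2: R ↔ L is true when R and L have the same value. Result: True
Step 3: False ∧ True = False

False


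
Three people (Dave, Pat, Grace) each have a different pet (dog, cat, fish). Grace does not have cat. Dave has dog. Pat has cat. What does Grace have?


From clues:
  Pat → cat
  Dave → dog
By elimination, Grace gets the remaining.

fish


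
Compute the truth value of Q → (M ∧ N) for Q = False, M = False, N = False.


Q = False, M = False, N = False
Step 1: M ∧ N = False AND False = False
Step 2: Q → (False): false only when Q=True and consequent=False.
Result: True

True


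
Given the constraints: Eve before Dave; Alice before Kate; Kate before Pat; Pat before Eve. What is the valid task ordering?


Constraints: Eve before Dave; Alice before Kate; Kate before Pat; Pat before Eve
Method: repeatedly schedule the remaining task that has no remaining task required before it.
  Step 1: remaining {Alice, Pat, Kate, Dave, Eve}; every task except Alice still has a predecessor pending → schedule Alice.
  Step 2: remaining {Pat, Kate, Dave, Eve}; every task except Kate still has a predecessor pending → schedule Kate.
  Step 3: remaining {Pat, Dave, Eve}; every task except Pat still has a predecessor pending → schedule Pat.
  Step 4: remaining {Dave, Eve}; every task except Eve still has a predecessor pending → schedule Eve.
  Step 5: only Dave remains → schedule Dave.
Resulting order:

Alice → Kate → Pat → Eve → Dave


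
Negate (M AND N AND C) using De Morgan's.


De Morgan's law: ¬(P ∧ Q ∧ R) ≡ ¬P ∨ ¬Q ∨ ¬R
¬(M ∧ N ∧ C) = ¬M ∨ ¬N ∨ ¬C

¬M ∨ ¬N ∨ ¬C


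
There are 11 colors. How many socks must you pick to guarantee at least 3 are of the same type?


Pigeonhole: to guarantee k in one of n categories, need (k-1)×n + 1.
k = 3, n = 11
Minimum = (3-1) × 11 + 1 = 2 × 11 + 1

23


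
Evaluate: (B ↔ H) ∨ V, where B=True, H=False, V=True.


B = True, H = False, V = True
Expression: (B ↔ H) ∨ V
Step 1: B ↔ H = (True iff False) (true when values match) = False
Step 2: (False) ∨ V = False OR True = True

True


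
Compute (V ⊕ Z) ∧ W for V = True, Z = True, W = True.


V = True, Z = True, W = True
Step 1: V ⊕ Z = True XOR True = False
Step 2: False ∧ W = False AND True = False
XOR true when exactly one of V,Z is true; then AND with W.

False


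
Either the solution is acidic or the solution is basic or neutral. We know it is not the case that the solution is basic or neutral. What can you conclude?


Disjunctive syllogism: P ∨ Q, ¬P ⊢ Q
Disjunction: the solution is acidic ∨ the solution is basic or neutral
We know it is not the case that the solution is basic or neutral.
By disjunctive syllogism, the other disjunct must be true.

The solution is acidic


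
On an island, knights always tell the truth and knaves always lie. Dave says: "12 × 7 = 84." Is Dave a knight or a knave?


Statement: "12 × 7 = 84."
Actual: 12 × 7 = 84
Claimed: 84
Statement is TRUE → Dave tells the truth → Knight

Knight


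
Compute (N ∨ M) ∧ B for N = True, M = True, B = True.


N = True, M = True, B = True
Step 1: N ∨ M = True OR True = True
Step 2: True ∧ B = True AND True = True
OR is true when at least one operand is true; AND requires both.

True


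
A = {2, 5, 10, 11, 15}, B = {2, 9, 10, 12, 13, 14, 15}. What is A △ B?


A = {2, 5, 10, 11, 15}
B = {2, 9, 10, 12, 13, 14, 15}
Operation: symmetric difference
In A only: [5, 11], in B only: [9, 12, 13, 14]

{5, 9, 11, 12, 13, 14}


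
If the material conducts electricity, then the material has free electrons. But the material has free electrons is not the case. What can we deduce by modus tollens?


Modus tollens: P → Q, ¬Q ⊢ ¬P
P: the material conducts electricity
Q: the material has free electrons
We have P → Q and Q is false.
By modus tollens, P must be false.

It is not the case that the material conducts electricity


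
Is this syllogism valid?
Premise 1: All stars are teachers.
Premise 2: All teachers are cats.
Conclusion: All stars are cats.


Premise 1: All stars are teachers.
Premise 2: All teachers are cats.
Conclusion: All stars are cats.
Barbara syllogism (AAA-1): All A are B, All B are C → All A are C.
Middle term (teachers) distributed in premise 2.

Valid


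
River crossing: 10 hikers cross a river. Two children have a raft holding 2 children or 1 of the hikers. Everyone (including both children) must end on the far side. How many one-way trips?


Per crossing of one of the hikers: children→, one←, one of the hikers→, one← = 4 trips
10 × 4 = 40, + 1 final children→ = 41
Minimum trips = 41

41


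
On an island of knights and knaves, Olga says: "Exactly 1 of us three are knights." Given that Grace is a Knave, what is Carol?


Olga claims exactly 1 knights among Olga, Grace, Carol.
Given: Grace is a Knave.

Case 1: Olga is a Knight (tells truth)
  Then exactly 1 of the three are knights.
  Counting Olga, Grace: 1 knight(s) so far. Need 0 more → Carol = Knave.
Case 2: Olga is a Knave (lies)
  Then the count is NOT 1.
  If Carol = Knight, count = 1 = 1 → claim would be true, contradicts lie.
  If Carol = Knave, count = 0 ≠ 1 → lie confirmed ✓

Carol is a Knave.

Knave


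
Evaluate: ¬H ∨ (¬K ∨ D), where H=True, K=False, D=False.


H = True, K = False, D = False
Expression: ¬H ∨ (¬K ∨ D)
Step 1: ¬K = NOT False = True
Step 2: ¬K ∨ D = True OR False = True
Step 3: ¬H = NOT True = False
Step 4: (False) ∨ (True) = False OR True = True

True


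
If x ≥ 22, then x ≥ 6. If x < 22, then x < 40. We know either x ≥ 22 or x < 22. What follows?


Constructive dilemma: (P → Q) ∧ (R → S), P ∨ R ⊢ Q ∨ S
Premise 1: x ≥ 22 → x ≥ 6
Premise 2: x < 22 → x < 40
Premise 3: x ≥ 22 ∨ x < 22
Case 1: Assuming x ≥ 22, then by Premise 1, x ≥ 6.
Case 2: Assuming x < 22, then by Premise 2, x < 40.
Since one of x ≥ 22 or x < 22 must hold, we get x ≥ 6 or x < 40.

x ≥ 6 or x < 40.


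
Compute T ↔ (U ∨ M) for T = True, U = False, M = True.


T = True, U = False, M = True
Step 1: U ∨ M = False OR True = True
Step 2: T ↔ (True): true when both sides have same truth value.
Result: True ↔ True = True

True


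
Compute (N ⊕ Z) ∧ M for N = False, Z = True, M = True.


N = False, Z = True, M = True
Step 1: N ⊕ Z = False XOR True = True
Step 2: True ∧ M = True AND True = True
XOR true when exactly one of N,Z is true; then AND with M.

True


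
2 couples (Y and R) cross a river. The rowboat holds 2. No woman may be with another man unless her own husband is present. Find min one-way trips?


Label couples Y and R.
1. WY+WR → (far: WY,WR; near: HY,HR)
2. WY ←   (far: WR; near: HY,HR,WY)
3. HY+HR → (far: HY,HR,WR; near: WY)
4. HY ←   (far: HR,WR; near: HY,WY)  — HY returns, since WY is alone on near bank
5. HY+WY → (far: all four; near: empty)
Every state respects the constraint.
Minimum trips = 5

5


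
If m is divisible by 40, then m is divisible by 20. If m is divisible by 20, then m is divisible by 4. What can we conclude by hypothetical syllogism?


Hypothetical syllogism: P → Q, Q → R ⊢ P → R
Premise 1: m is divisible by 40 → m is divisible by 20
Premise 2: m is divisible by 20 → m is divisible by 4
Chain the implications: the middle term (m is divisible by 20) links the two.
Conclusion: If m is divisible by 40, then m is divisible by 4.

If m is divisible by 40, then m is divisible by 4.


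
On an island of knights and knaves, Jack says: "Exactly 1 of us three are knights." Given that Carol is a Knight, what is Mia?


Jack claims exactly 1 knights among Jack, Carol, Mia.
Given: Carol is a Knight.

Case 1: Jack is a Knight (tells truth)
  Then exactly 1 of the three are knights.
  Counting Jack, Carol: 2 knight(s) so far. Need -1 more → impossible.
Case 2: Jack is a Knave (lies)
  Then the count is NOT 1.
  If Mia = Knave, count = 1 = 1 → claim would be true, contradicts lie.
  If Mia = Knight, count = 2 ≠ 1 → lie confirmed ✓

Mia is a Knight.

Knight


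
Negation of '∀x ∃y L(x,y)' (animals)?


Original: ∀x ∃y L(x,y)
Rule: ¬∀→∃, ¬∃→∀, negate predicate.
Negation: ∃x ∀y ¬L(x,y)

∃x ∀y ¬L(x,y)


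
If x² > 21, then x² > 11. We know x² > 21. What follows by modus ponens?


Modus ponens: P → Q, P ⊢ Q
P: x² > 21
Q: x² > 11
We have P → Q and P is true.
By modus ponens, Q must be true.

x² > 11


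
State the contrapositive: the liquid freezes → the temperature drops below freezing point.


Original: If the liquid freezes, then the temperature drops below freezing point
Contrapositive: If ¬Q, then ¬P
Negate Q: not (the temperature drops below freezing point)
Negate P: not (the liquid freezes)

If not (the temperature drops below freezing point), then not (the liquid freezes).


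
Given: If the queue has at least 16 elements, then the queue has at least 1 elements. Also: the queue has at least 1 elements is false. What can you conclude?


Modus tollens: P → Q, ¬Q ⊢ ¬P
P: the queue has at least 16 elements
Q: the queue has at least 1 elements
We have P → Q and Q is false.
By modus tollens, P must be false.

It is not the case that the queue has at least 16 elements


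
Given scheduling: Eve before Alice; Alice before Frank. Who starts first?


Constraints: Eve before Alice; Alice before Frank
The first task can have nothing scheduled before it, so it must never appear on the right of a 'before'.
Tasks appearing after some 'before': Alice, Frank.
The only task not in that list is Eve → it is first.

Eve


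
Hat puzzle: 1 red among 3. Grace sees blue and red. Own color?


Total red = 1, seen red = 1
Own red = 1 - 1 = 0
Grace's hat is blue.

blue


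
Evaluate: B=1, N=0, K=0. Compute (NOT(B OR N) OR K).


B OR N = 1
NOT(1) = 0
0 OR 0 = 0

0


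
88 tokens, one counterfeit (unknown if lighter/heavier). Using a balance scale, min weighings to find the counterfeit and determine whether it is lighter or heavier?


Let n = 88. 176 possibilities (n tokens × lighter/heavier); each weighing has 3 outcomes.
Bound for k weighings: say the first weighing puts j tokens on each pan. If it tips, the 2j weighed tokens remain suspects (each with a known direction) and k-1 weighings give 3^(k-1) outcomes; 3^(k-1) is odd, so 2j ≤ 3^(k-1) - 1. If it balances, the n - 2j unweighed tokens remain with direction unknown: 2(n - 2j) ≤ 3^(k-1) - 1 by the same parity argument. Adding, n ≤ (3^(k-1) - 1) + (3^(k-1) - 1)/2 = (3^k - 3)/2, and the classical three-group strategy achieves this (3 tokens in 2 weighings, 12 in 3, 39 in 4, 120 in 5).
So we need the smallest k with (3^k - 3)/2 ≥ 88.
k = 4: (3^4 - 3)/2 = 39 < 88 ✗
k = 5: (3^5 - 3)/2 = 120 ≥ 88 ✓

5


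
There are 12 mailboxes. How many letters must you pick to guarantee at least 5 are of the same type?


Pigeonhole: to guarantee k in one of n categories, need (k-1)×n + 1.
k = 5, n = 12
Minimum = (5-1) × 12 + 1 = 4 × 12 + 1

49


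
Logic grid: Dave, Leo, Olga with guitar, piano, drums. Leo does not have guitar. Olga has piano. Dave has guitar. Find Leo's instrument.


From clues:
  Olga → piano
  Dave → guitar
By elimination, Leo gets the remaining.

drums


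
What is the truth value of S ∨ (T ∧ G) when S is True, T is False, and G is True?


S = True, T = False, G = True
Step 1: T ∧ G = False AND True = False
Step 2: S ∨ False = True OR False = True
AND evaluated first (higher precedence); then OR applied.

True


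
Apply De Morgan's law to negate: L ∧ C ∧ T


De Morgan's law: ¬(P ∧ Q ∧ R) ≡ ¬P ∨ ¬Q ∨ ¬R
¬(L ∧ C ∧ T) = ¬L ∨ ¬C ∨ ¬T

¬L ∨ ¬C ∨ ¬T


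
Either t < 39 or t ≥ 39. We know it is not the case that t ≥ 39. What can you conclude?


Disjunctive syllogism: P ∨ Q, ¬P ⊢ Q
Disjunction: t < 39 ∨ t ≥ 39
We know it is not the case that t ≥ 39.
By disjunctive syllogism, the other disjunct must be true.

t < 39


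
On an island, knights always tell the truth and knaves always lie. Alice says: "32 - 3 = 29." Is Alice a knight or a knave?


Statement: "32 - 3 = 29."
Actual: 32 - 3 = 29
Claimed: 29
Statement is TRUE → Alice tells the truth → Knight

Knight


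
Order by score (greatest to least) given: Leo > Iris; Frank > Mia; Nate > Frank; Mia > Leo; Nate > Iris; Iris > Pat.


Constraints: Leo > Iris; Frank > Mia; Nate > Frank; Mia > Leo; Nate > Iris; Iris > Pat
Method: at each step, the next-highest is the one remaining person who never appears on the smaller side of a constraint between remaining people.
  Step 1: remaining {Leo, Iris, Pat, Mia, Nate, Frank}; on the smaller side: {Leo, Iris, Pat, Mia, Frank} → Nate is next (Nate > Frank; Nate > Iris).
  Step 2: remaining {Leo, Iris, Pat, Mia, Frank}; on the smaller side: {Leo, Iris, Pat, Mia} → Frank is next (Frank > Mia).
  Step 3: remaining {Leo, Iris, Pat, Mia}; on the smaller side: {Leo, Iris, Pat} → Mia is next (Mia > Leo).
  Step 4: remaining {Leo, Iris, Pat}; on the smaller side: {Iris, Pat} → Leo is next (Leo > Iris).
  Step 5: remaining {Iris, Pat}; on the smaller side: {Pat} → Iris is next (Iris > Pat).
  Step 6: only Pat remains → lowest.
Final ranking (highest to lowest):

Nate > Frank > Mia > Leo > Iris > Pat


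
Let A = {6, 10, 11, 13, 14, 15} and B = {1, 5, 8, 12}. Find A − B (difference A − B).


A = {6, 10, 11, 13, 14, 15}
B = {1, 5, 8, 12}
Operation: difference A − B
In A but not B: 6, 10, 11, 13, 14, 15

{6, 10, 11, 13, 14, 15}


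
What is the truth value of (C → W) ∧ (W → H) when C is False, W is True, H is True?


C = False, W = True, H = True
Step 1: C → W is false only when C=True and W=False. Result: True
Step 2: W → H is false only when W=True and H=False. Result: True
Step 3: True ∧ True = True

True


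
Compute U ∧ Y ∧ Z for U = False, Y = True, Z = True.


U = False, Y = True, Z = True
Step 1: U ∧ Y = False AND True = False
Step 2: (False) ∧ Z = (False) AND True = False
AND is true only when ALL operands are true.

False


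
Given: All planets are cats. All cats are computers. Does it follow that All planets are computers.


Premise 1: All planets are cats.
Premise 2: All cats are computers.
Conclusion: All planets are computers.
Barbara syllogism (AAA-1): All A are B, All B are C → All A are C.
Middle term (cats) distributed in premise 2.

Valid


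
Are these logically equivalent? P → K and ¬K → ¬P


Expression 1: P → K
Expression 2: ¬K → ¬P
Truth table (P K | Expr1 Expr2):
  T T |   T     T
  T F |   F     F
  F T |   T     T
  F F |   T     T
All 4 rows agree, so the expressions are logically equivalent.

Yes


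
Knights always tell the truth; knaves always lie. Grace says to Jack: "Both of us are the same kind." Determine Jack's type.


Grace says: "Both of us are the same kind."
Case 1: Grace is a Knight (truth-teller)
  Statement is true → they ARE the same → Jack is also a Knight
Case 2: Grace is a Knave (liar)
  Statement is false → they are NOT the same → Jack is a Knight
In both cases, Jack is a Knight.

Knight


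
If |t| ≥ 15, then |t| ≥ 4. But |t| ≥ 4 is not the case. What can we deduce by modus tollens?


Modus tollens: P → Q, ¬Q ⊢ ¬P
P: |t| ≥ 15
Q: |t| ≥ 4
We have P → Q and Q is false.
By modus tollens, P must be false.

It is not the case that |t| ≥ 15


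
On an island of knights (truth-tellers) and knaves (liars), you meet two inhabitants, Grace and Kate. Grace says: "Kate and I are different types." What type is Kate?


Grace says: "Kate and I are different types."
Case 1: Grace is a Knight (truth-teller)
  Statement is true → they ARE different → Kate is a Knave
Case 2: Grace is a Knave (liar)
  Statement is false → they are NOT different → Kate is a Knave
In both cases, Kate is a Knave.

Knave


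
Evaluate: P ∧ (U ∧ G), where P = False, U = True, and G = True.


P = False, U = True, G = True
Step 1: U ∧ G = True AND True = True
Step 2: P ∧ True = False AND True = False
AND is true only when ALL operands are true.

False


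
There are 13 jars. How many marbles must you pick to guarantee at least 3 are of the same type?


Pigeonhole: to guarantee k in one of n categories, need (k-1)×n + 1.
k = 3, n = 13
Minimum = (3-1) × 13 + 1 = 2 × 13 + 1

27


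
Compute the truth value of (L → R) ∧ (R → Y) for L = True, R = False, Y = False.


L = True, R = False, Y = False
Step 1: L → R is false only when L=True and R=False. Result: False
Step 2: R → Y is false only when R=True and Y=False. Result: True
Step 3: False ∧ True = False

False


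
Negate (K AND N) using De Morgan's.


De Morgan's law: ¬(P ∧ Q) ≡ ¬P ∨ ¬Q
¬(K ∧ N) = ¬K ∨ ¬N

¬K ∨ ¬N


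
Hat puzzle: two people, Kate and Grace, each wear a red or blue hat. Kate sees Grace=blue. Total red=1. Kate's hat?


Total red = 1, Grace = blue
Red accounted for: 0
Remaining for Kate: 1
Kate's hat is red.

red


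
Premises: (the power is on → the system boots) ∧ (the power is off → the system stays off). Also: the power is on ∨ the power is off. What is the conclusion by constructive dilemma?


Constructive dilemma: (P → Q) ∧ (R → S), P ∨ R ⊢ Q ∨ S
Premise 1: the power is on → the system boots
Premise 2: the power is off → the system stays off
Premise 3: the power is on ∨ the power is off
Case 1: Assuming the power is on, then by Premise 1, the system boots.
Case 2: Assuming the power is off, then by Premise 2, the system stays off.
Since one of the power is on or the power is off must hold, we get the system boots or the system stays off.

The system boots or the system stays off.


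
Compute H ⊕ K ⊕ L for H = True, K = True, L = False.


H = True, K = True, L = False
Step 1: H ⊕ K = True XOR True = False
Step 2: False ⊕ L = False XOR False = False
XOR is true when an odd number of operands are true.

False


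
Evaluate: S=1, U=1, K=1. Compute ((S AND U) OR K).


S AND U = 1&1 = 1
1 OR 1 = 1

1


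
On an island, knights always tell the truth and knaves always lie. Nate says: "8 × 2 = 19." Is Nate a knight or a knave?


Statement: "8 × 2 = 19."
Actual: 8 × 2 = 16
Claimed: 19
Statement is FALSE → Nate lies → Knave

Knave


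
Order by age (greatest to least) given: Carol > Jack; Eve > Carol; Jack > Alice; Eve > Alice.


Constraints: Carol > Jack; Eve > Carol; Jack > Alice; Eve > Alice
Method: at each step, the next-highest is the one remaining person who never appears on the smaller side of a constraint between remaining people.
  Step 1: remaining {Carol, Eve, Alice, Jack}; on the smaller side: {Carol, Alice, Jack} → Eve is next (Eve > Carol; Eve > Alice).
  Step 2: remaining {Carol, Alice, Jack}; on the smaller side: {Alice, Jack} → Carol is next (Carol > Jack).
  Step 3: remaining {Alice, Jack}; on the smaller side: {Alice} → Jack is next (Jack > Alice).
  Step 4: only Alice remains → lowest.
Final ranking (highest to lowest):

Eve > Carol > Jack > Alice


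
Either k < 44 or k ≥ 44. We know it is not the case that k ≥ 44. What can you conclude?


Disjunctive syllogism: P ∨ Q, ¬P ⊢ Q
Disjunction: k < 44 ∨ k ≥ 44
We know it is not the case that k ≥ 44.
By disjunctive syllogism, the other disjunct must be true.

k < 44


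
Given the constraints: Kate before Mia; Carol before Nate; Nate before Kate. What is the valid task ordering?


Constraints: Kate before Mia; Carol before Nate; Nate before Kate
Method: repeatedly schedule the remaining task that has no remaining task required before it.
  Step 1: remaining {Carol, Nate, Kate, Mia}; every task except Carol still has a predecessor pending → schedule Carol.
  Step 2: remaining {Nate, Kate, Mia}; every task except Nate still has a predecessor pending → schedule Nate.
  Step 3: remaining {Kate, Mia}; every task except Kate still has a predecessor pending → schedule Kate.
  Step 4: only Mia remains → schedule Mia.
Resulting order:

Carol → Nate → Kate → Mia


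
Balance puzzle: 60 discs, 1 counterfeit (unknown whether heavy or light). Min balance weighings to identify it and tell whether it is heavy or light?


Let n = 60. 120 possibilities (n discs × lighter/heavier); each weighing has 3 outcomes.
Bound for k weighings: say the first weighing puts j discs on each pan. If it tips, the 2j weighed discs remain suspects (each with a known direction) and k-1 weighings give 3^(k-1) outcomes; 3^(k-1) is odd, so 2j ≤ 3^(k-1) - 1. If it balances, the n - 2j unweighed discs remain with direction unknown: 2(n - 2j) ≤ 3^(k-1) - 1 by the same parity argument. Adding, n ≤ (3^(k-1) - 1) + (3^(k-1) - 1)/2 = (3^k - 3)/2, and the classical three-group strategy achieves this (3 discs in 2 weighings, 12 in 3, 39 in 4, 120 in 5).
So we need the smallest k with (3^k - 3)/2 ≥ 60.
k = 4: (3^4 - 3)/2 = 39 < 60 ✗
k = 5: (3^5 - 3)/2 = 120 ≥ 60 ✓

5


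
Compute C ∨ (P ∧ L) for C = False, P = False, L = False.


C = False, P = False, L = False
Step 1: P ∧ L = False AND False = False
Step 2: C ∨ False = False OR False = False
AND evaluated first (higher precedence); then OR applied.

False


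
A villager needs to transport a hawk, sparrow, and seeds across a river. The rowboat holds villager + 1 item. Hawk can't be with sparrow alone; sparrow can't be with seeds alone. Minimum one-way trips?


1. villager+sparrow → 2. villager ← 3. villager+hawk → 4. villager+sparrow ← 5. villager+seeds → 6. villager ← 7. villager+sparrow →
Minimum trips = 7

7


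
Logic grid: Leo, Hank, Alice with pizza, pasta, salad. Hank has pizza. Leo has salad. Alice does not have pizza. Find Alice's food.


From clues:
  Leo → salad
  Hank → pizza
By elimination, Alice gets the remaining.

pasta


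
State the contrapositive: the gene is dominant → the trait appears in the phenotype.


Original: If the gene is dominant, then the trait appears in the phenotype
Contrapositive: If ¬Q, then ¬P
Negate Q: not (the trait appears in the phenotype)
Negate P: not (the gene is dominant)

If not (the trait appears in the phenotype), then not (the gene is dominant).


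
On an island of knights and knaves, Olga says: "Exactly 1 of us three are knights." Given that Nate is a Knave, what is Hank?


Olga claims exactly 1 knights among Olga, Nate, Hank.
Given: Nate is a Knave.

Case 1: Olga is a Knight (tells truth)
  Then exactly 1 of the three are knights.
  Counting Olga, Nate: 1 knight(s) so far. Need 0 more → Hank = Knave.
Case 2: Olga is a Knave (lies)
  Then the count is NOT 1.
  If Hank = Knight, count = 1 = 1 → claim would be true, contradicts lie.
  If Hank = Knave, count = 0 ≠ 1 → lie confirmed ✓

Hank is a Knave.

Knave


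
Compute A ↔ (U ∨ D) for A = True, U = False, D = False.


A = True, U = False, D = False
Step 1: U ∨ D = False OR False = False
Step 2: A ↔ (False): true when both sides have same truth value.
Result: True ↔ False = False

False


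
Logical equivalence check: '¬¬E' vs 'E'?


Expression 1: ¬¬E
Expression 2: E
Truth table (E | Expr1 Expr2):
  T |   T     T
  F |   F     F
All 2 rows agree, so the expressions are logically equivalent.

Yes


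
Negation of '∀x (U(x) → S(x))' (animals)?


Original: ∀x (U(x) → S(x))
Rule: ¬∀→∃, ¬∃→∀, negate predicate.
Negation: ∃x (U(x) ∧ ¬S(x))

∃x (U(x) ∧ ¬S(x))


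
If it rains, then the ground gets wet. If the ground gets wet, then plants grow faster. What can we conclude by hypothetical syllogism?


Hypothetical syllogism: P → Q, Q → R ⊢ P → R
Premise 1: it rains → the ground gets wet
Premise 2: the ground gets wet → plants grow faster
Chain the implications: the middle term (the ground gets wet) links the two.
Conclusion: If it rains, then plants grow faster.

If it rains, then plants grow faster.


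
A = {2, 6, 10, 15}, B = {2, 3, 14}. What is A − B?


A = {2, 6, 10, 15}
B = {2, 3, 14}
Operation: difference A − B
In A but not B: 6, 10, 15

{6, 10, 15}


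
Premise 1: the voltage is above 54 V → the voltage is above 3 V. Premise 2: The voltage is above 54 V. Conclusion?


Modus ponens: P → Q, P ⊢ Q
P: the voltage is above 54 V
Q: the voltage is above 3 V
We have P → Q and P is true.
By modus ponens, Q must be true.

The voltage is above 3 V


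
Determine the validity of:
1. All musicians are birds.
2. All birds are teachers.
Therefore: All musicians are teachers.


Premise 1: All musicians are birds.
Premise 2: All birds are teachers.
Conclusion: All musicians are teachers.
Barbara syllogism (AAA-1): All A are B, All B are C → All A are C.
Middle term (birds) distributed in premise 2.

Valid


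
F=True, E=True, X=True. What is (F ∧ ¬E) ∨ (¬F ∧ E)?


F = True, E = True, X = True
Expression: (F ∧ ¬E) ∨ (¬F ∧ E)
Step 1: ¬E = NOT True = False
Step 2: F ∧ ¬E = True AND False = False
Step 3: ¬F = NOT True = False
Step 4: ¬F ∧ E = False AND True = False
Step 5: (False) ∨ (False) = False OR False = False

False


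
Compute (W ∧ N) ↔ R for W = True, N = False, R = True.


W = True, N = False, R = True
Step 1: W ∧ N = True AND False = False
Step 2: (False) ↔ R: true when both sides have same truth value.
Result: False ↔ True = False

False


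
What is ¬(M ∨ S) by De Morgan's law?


De Morgan's law: ¬(P ∨ Q) ≡ ¬P ∧ ¬Q
¬(M ∨ S) = ¬M ∧ ¬S

¬M ∧ ¬S


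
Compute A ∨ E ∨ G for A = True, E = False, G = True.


A = True, E = False, G = True
Step 1: A ∨ E = True OR False = True
Step 2: True ∨ G = True OR True = True
OR is true when at least one operand is true.

True


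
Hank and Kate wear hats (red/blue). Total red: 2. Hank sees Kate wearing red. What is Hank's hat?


Total red = 2, Kate = red
Red accounted for: 1
Remaining for Hank: 1
Hank's hat is red.

red


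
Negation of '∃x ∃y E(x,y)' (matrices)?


Original: ∃x ∃y E(x,y)
Rule: ¬∀→∃, ¬∃→∀, negate predicate.
Negation: ∀x ∀y ¬E(x,y)

∀x ∀y ¬E(x,y)


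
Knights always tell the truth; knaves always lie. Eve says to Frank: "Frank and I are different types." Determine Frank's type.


Eve says: "Frank and I are different types."
Case 1: Eve is a Knight (truth-teller)
  Statement is true → they ARE different → Frank is a Knave
Case 2: Eve is a Knave (liar)
  Statement is false → they are NOT different → Frank is a Knave
In both cases, Frank is a Knave.

Knave


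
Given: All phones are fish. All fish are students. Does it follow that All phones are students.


Premise 1: All phones are fish.
Premise 2: All fish are students.
Conclusion: All phones are students.
Barbara syllogism (AAA-1): All A are B, All B are C → All A are C.
Middle term (fish) distributed in premise 2.

Valid


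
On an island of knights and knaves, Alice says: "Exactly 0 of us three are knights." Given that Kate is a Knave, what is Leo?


Alice claims exactly 0 knights among Alice, Kate, Leo.
Given: Kate is a Knave.

Case 1: Alice is a Knight (tells truth)
  Then exactly 0 of the three are knights.
  Counting Alice, Kate: 1 knight(s) so far. Need -1 more → impossible.
Case 2: Alice is a Knave (lies)
  Then the count is NOT 0.
  If Leo = Knave, count = 0 = 0 → claim would be true, contradicts lie.
  If Leo = Knight, count = 1 ≠ 0 → lie confirmed ✓

Leo is a Knight.

Knight


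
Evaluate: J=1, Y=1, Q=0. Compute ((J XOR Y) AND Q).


J XOR Y = 1^1 = 0
0 AND 0 = 0

0


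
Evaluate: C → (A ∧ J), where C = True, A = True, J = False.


C = True, A = True, J = False
Step 1: A ∧ J = True AND False = False
Step 2: C → (False): false only when C=True and consequent=False.
Result: False

False


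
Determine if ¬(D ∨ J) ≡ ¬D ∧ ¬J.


Expression 1: ¬(D ∨ J)
Expression 2: ¬D ∧ ¬J
Truth table (D J | Expr1 Expr2):
  T T |   F     F
  T F |   F     F
  F T |   F     F
  F F |   T     T
All 4 rows agree, so the expressions are logically equivalent.

Yes


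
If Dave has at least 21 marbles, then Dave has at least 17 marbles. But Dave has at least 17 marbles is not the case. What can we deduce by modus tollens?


Modus tollens: P → Q, ¬Q ⊢ ¬P
P: Dave has at least 21 marbles
Q: Dave has at least 17 marbles
We have P → Q and Q is false.
By modus tollens, P must be false.

It is not the case that Dave has at least 21 marbles


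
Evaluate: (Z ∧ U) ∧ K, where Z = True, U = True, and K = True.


Z = True, U = True, K = True
Step 1: Z ∧ U = True AND True = True
Step 2: True ∧ K = True AND True = True
AND is true only when ALL operands are true.

True


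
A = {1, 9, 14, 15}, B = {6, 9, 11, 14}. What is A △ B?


A = {1, 9, 14, 15}
B = {6, 9, 11, 14}
Operation: symmetric difference
In A only: [1, 15], in B only: [6, 11]

{1, 6, 11, 15}


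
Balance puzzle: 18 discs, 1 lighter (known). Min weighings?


Each weighing has 3 outcomes (left heavy / balance / right heavy), so k weighings distinguish at most 3^k cases; splitting into three near-equal groups achieves this.
Need 3^k ≥ 18: 3^2 = 9 < 18 ≤ 3^3 = 27
k = ⌈log₃(18)⌉ = 3

3


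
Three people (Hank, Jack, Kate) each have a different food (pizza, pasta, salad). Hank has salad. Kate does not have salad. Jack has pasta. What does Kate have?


From clues:
  Hank → salad
  Jack → pasta
By elimination, Kate gets the remaining.

pizza


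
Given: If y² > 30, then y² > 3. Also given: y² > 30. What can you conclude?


Modus ponens: P → Q, P ⊢ Q
P: y² > 30
Q: y² > 3
We have P → Q and P is true.
By modus ponens, Q must be true.

y² > 3


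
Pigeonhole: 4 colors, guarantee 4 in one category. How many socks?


Pigeonhole: to guarantee k in one of n categories, need (k-1)×n + 1.
k = 4, n = 4
Minimum = (4-1) × 4 + 1 = 3 × 4 + 1

13


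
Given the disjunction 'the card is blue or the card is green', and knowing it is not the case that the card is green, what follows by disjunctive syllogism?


Disjunctive syllogism: P ∨ Q, ¬P ⊢ Q
Disjunction: the card is blue ∨ the card is green
We know it is not the case that the card is green.
By disjunctive syllogism, the other disjunct must be true.

The card is blue


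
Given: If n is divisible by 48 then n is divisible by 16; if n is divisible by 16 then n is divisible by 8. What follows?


Hypothetical syllogism: P → Q, Q → R ⊢ P → R
Premise 1: n is divisible by 48 → n is divisible by 16
Premise 2: n is divisible by 16 → n is divisible by 8
Chain the implications: the middle term (n is divisible by 16) links the two.
Conclusion: If n is divisible by 48, then n is divisible by 8.

If n is divisible by 48, then n is divisible by 8.


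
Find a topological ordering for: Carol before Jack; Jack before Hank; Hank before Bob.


Constraints: Carol before Jack; Jack before Hank; Hank before Bob
Method: repeatedly schedule the remaining task that has no remaining task required before it.
  Step 1: remaining {Hank, Bob, Carol, Jack}; every task except Carol still has a predecessor pending → schedule Carol.
  Step 2: remaining {Hank, Bob, Jack}; every task except Jack still has a predecessor pending → schedule Jack.
  Step 3: remaining {Hank, Bob}; every task except Hank still has a predecessor pending → schedule Hank.
  Step 4: only Bob remains → schedule Bob.
Resulting order:

Carol → Jack → Hank → Bob


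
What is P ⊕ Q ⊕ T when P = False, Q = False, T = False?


P = False, Q = False, T = False
Step 1: P ⊕ Q = False XOR False = False
Step 2: False ⊕ T = False XOR False = False
XOR is true when an odd number of operands are true.

False


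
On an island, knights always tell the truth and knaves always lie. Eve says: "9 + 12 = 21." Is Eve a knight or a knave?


Statement: "9 + 12 = 21."
Actual: 9 + 12 = 21
Claimed: 21
Statement is TRUE → Eve tells the truth → Knight

Knight


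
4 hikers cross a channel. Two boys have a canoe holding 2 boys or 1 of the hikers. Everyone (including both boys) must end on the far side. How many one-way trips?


Per crossing of one of the hikers: boys→, one←, one of the hikers→, one← = 4 trips
4 × 4 = 16, + 1 final boys→ = 17
Minimum trips = 17

17


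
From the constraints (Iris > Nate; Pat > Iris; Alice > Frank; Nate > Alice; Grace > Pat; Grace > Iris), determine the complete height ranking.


Constraints: Iris > Nate; Pat > Iris; Alice > Frank; Nate > Alice; Grace > Pat; Grace > Iris
Method: at each step, the next-highest is the one remaining person who never appears on the smaller side of a constraint between remaining people.
  Step 1: remaining {Frank, Iris, Grace, Nate, Alice, Pat}; on the smaller side: {Frank, Iris, Nate, Alice, Pat} → Grace is next (Grace > Pat; Grace > Iris).
  Step 2: remaining {Frank, Iris, Nate, Alice, Pat}; on the smaller side: {Frank, Iris, Nate, Alice} → Pat is next (Pat > Iris).
  Step 3: remaining {Frank, Iris, Nate, Alice}; on the smaller side: {Frank, Nate, Alice} → Iris is next (Iris > Nate).
  Step 4: remaining {Frank, Nate, Alice}; on the smaller side: {Frank, Alice} → Nate is next (Nate > Alice).
  Step 5: remaining {Frank, Alice}; on the smaller side: {Frank} → Alice is next (Alice > Frank).
  Step 6: only Frank remains → lowest.
Final ranking (highest to lowest):

Grace > Pat > Iris > Nate > Alice > Frank
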